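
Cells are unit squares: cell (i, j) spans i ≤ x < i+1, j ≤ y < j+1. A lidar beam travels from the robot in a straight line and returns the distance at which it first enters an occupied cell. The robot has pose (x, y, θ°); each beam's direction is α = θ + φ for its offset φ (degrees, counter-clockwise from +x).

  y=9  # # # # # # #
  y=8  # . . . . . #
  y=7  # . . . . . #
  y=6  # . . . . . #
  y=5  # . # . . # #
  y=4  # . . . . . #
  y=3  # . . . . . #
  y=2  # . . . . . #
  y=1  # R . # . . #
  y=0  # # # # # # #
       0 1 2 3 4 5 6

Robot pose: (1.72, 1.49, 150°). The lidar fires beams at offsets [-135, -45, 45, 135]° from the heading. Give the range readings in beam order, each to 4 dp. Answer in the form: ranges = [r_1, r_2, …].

beam 1: φ=-135°, α=15°
  d=(0.9659,0.2588)  start (1,1)  tX=0.2899 tY=1.9705  stride 1/|dx|=1.0353 1/|dy|=3.8637
    cross x-line → (2,1), t=0.2899
    cross x-line → (3,1), t=1.3252 (wall)
  → r_1 = 1.3252
beam 2: φ=-45°, α=105°
  d=(-0.2588,0.9659)  start (1,1)  tX=2.7819 tY=0.5280  stride 1/|dx|=3.8637 1/|dy|=1.0353
    cross y-line → (1,2), t=0.5280
    cross y-line → (1,3), t=1.5633
    cross y-line → (1,4), t=2.5985
    cross x-line → (0,4), t=2.7819 (wall)
  → r_2 = 2.7819
beam 3: φ=45°, α=195°
  d=(-0.9659,-0.2588)  start (1,1)  tX=0.7454 tY=1.8932  stride 1/|dx|=1.0353 1/|dy|=3.8637
    cross x-line → (0,1), t=0.7454 (wall)
  → r_3 = 0.7454
beam 4: φ=135°, α=285°
  d=(0.2588,-0.9659)  start (1,1)  tX=1.0818 tY=0.5073  stride 1/|dx|=3.8637 1/|dy|=1.0353
    cross y-line → (1,0), t=0.5073 (wall)
  → r_4 = 0.5073

ranges = [1.3252, 2.7819, 0.7454, 0.5073]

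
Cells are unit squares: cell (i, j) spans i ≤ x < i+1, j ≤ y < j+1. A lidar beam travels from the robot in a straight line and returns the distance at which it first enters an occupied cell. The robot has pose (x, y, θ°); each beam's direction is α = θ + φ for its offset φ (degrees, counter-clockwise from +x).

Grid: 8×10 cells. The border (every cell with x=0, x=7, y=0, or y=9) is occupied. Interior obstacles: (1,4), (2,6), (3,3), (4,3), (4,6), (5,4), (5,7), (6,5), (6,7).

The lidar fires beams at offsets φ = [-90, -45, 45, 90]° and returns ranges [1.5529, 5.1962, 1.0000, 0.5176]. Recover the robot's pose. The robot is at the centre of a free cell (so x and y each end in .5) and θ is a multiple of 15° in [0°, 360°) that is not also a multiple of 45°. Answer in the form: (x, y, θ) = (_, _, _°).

The pose lattice has 39·16 = 624 candidates. Test each by forward raycasting.
  (1.5, 7.5, 255°): beam 1 = 0.5176 ≠ 1.5529 ✗
  (5.5, 3.5, 15°): beam 1 = 2.5882 ≠ 1.5529 ✗
  (5.5, 5.5, 165°): beam 2 = 1.0000 ≠ 5.1962 ✗
  …
  (4.5, 4.5, 165°): r_1=1.5529, r_2=5.1962, r_3=1.0000, r_4=0.5176 — all match ✓
No second candidate reproduces the full scan.

(x, y, θ) = (4.5, 4.5, 165°)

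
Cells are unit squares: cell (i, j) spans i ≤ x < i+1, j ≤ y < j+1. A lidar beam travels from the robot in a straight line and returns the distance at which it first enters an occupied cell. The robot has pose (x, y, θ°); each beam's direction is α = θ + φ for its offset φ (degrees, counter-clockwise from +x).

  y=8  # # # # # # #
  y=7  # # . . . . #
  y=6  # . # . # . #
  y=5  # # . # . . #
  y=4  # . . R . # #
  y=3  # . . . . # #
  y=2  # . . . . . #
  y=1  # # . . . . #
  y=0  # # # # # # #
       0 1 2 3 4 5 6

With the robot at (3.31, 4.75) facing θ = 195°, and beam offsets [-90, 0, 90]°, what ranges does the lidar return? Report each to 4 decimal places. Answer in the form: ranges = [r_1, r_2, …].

ranges = [0.2588, 2.3915, 3.8823]

beam 1: φ=-90°, α=105°
  d=(-0.2588,0.9659)  start (3,4)  tX=1.1977 tY=0.2588  stride 1/|dx|=3.8637 1/|dy|=1.0353
    cross y-line → (3,5), t=0.2588 (wall)
  → r_1 = 0.2588
beam 2: φ=0°, α=195°
  d=(-0.9659,-0.2588)  start (3,4)  tX=0.3209 tY=2.8978  stride 1/|dx|=1.0353 1/|dy|=3.8637
    cross x-line → (2,4), t=0.3209
    cross x-line → (1,4), t=1.3562
    cross x-line → (0,4), t=2.3915 (wall)
  → r_2 = 2.3915
beam 3: φ=90°, α=285°
  d=(0.2588,-0.9659)  start (3,4)  tX=2.6660 tY=0.7765  stride 1/|dx|=3.8637 1/|dy|=1.0353
    cross y-line → (3,3), t=0.7765
    cross y-line → (3,2), t=1.8117
    cross x-line → (4,2), t=2.6660
    cross y-line → (4,1), t=2.8470
    cross y-line → (4,0), t=3.8823 (wall)
  → r_3 = 3.8823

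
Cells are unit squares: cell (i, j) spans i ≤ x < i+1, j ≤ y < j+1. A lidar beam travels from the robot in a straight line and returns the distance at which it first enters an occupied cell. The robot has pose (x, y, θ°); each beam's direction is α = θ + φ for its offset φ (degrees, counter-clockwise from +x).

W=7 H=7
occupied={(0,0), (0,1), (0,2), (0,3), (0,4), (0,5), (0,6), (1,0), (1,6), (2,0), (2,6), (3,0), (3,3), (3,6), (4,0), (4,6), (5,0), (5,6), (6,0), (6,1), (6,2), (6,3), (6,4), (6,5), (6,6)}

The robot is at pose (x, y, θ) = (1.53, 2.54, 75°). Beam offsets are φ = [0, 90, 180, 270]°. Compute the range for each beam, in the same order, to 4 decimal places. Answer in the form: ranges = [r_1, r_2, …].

ranges = [3.5821, 0.5487, 1.5943, 4.6277]

beam 1: φ=0°, α=75°
  dir = (cos 75°, sin 75°) = (0.2588, 0.9659); from cell (1,2)
  next x-line at t=1.8159, next y-line at t=0.4762; Δt_x=3.8637, Δt_y=1.0353
    y: enter (1,3) at t=0.4762
    y: enter (1,4) at t=1.5115
    x: enter (2,4) at t=1.8159
    y: enter (2,5) at t=2.5468
    y: enter (2,6) at t=3.5821 ← occupied
  → r_1 = 3.5821
beam 2: φ=90°, α=165°
  dir = (cos 165°, sin 165°) = (-0.9659, 0.2588); from cell (1,2)
  next x-line at t=0.5487, next y-line at t=1.7773; Δt_x=1.0353, Δt_y=3.8637
    x: enter (0,2) at t=0.5487 ← occupied
  → r_2 = 0.5487
beam 3: φ=180°, α=255°
  dir = (cos 255°, sin 255°) = (-0.2588, -0.9659); from cell (1,2)
  next x-line at t=2.0478, next y-line at t=0.5590; Δt_x=3.8637, Δt_y=1.0353
    y: enter (1,1) at t=0.5590
    y: enter (1,0) at t=1.5943 ← occupied
  → r_3 = 1.5943
beam 4: φ=270°, α=345°
  dir = (cos 345°, sin 345°) = (0.9659, -0.2588); from cell (1,2)
  next x-line at t=0.4866, next y-line at t=2.0864; Δt_x=1.0353, Δt_y=3.8637
    x: enter (2,2) at t=0.4866
    x: enter (3,2) at t=1.5219
    y: enter (3,1) at t=2.0864
    x: enter (4,1) at t=2.5571
    x: enter (5,1) at t=3.5924
    x: enter (6,1) at t=4.6277 ← occupied
  → r_4 = 4.6277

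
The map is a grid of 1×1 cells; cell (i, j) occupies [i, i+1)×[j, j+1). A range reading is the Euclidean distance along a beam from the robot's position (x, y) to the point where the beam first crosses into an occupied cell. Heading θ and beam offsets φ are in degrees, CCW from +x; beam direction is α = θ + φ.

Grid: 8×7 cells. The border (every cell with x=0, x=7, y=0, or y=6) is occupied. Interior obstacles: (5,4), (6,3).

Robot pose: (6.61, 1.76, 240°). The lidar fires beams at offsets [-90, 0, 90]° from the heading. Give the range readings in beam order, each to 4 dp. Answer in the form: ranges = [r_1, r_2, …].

beam 1: φ=-90°, α=150°
  dir = (cos 150°, sin 150°) = (-0.8660, 0.5000); from cell (6,1)
  next x-line at t=0.7044, next y-line at t=0.4800; Δt_x=1.1547, Δt_y=2.0000
    y: enter (6,2) at t=0.4800
    x: enter (5,2) at t=0.7044
    x: enter (4,2) at t=1.8591
    y: enter (4,3) at t=2.4800
    x: enter (3,3) at t=3.0138
    x: enter (2,3) at t=4.1685
    y: enter (2,4) at t=4.4800
    x: enter (1,4) at t=5.3232
    x: enter (0,4) at t=6.4779 ← occupied
  → r_1 = 6.4779
beam 2: φ=0°, α=240°
  dir = (cos 240°, sin 240°) = (-0.5000, -0.8660); from cell (6,1)
  next x-line at t=1.2200, next y-line at t=0.8776; Δt_x=2.0000, Δt_y=1.1547
    y: enter (6,0) at t=0.8776 ← occupied
  → r_2 = 0.8776
beam 3: φ=90°, α=330°
  dir = (cos 330°, sin 330°) = (0.8660, -0.5000); from cell (6,1)
  next x-line at t=0.4503, next y-line at t=1.5200; Δt_x=1.1547, Δt_y=2.0000
    x: enter (7,1) at t=0.4503 ← occupied
  → r_3 = 0.4503

ranges = [6.4779, 0.8776, 0.4503]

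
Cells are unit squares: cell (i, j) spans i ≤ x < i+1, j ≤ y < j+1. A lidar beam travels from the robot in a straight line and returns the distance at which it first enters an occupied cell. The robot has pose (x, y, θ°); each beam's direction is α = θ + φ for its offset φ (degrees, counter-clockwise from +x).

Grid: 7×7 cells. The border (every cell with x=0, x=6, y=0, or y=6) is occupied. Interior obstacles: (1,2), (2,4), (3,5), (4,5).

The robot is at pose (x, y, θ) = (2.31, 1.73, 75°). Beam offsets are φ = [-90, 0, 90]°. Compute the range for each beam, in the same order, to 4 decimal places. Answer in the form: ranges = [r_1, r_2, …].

beam 1: φ=-90°, α=345°
  dir = (cos 345°, sin 345°) = (0.9659, -0.2588); from cell (2,1)
  next x-line at t=0.7143, next y-line at t=2.8205; Δt_x=1.0353, Δt_y=3.8637
    x: enter (3,1) at t=0.7143
    x: enter (4,1) at t=1.7496
    x: enter (5,1) at t=2.7849
    y: enter (5,0) at t=2.8205 ← occupied
  → r_1 = 2.8205
beam 2: φ=0°, α=75°
  dir = (cos 75°, sin 75°) = (0.2588, 0.9659); from cell (2,1)
  next x-line at t=2.6660, next y-line at t=0.2795; Δt_x=3.8637, Δt_y=1.0353
    y: enter (2,2) at t=0.2795
    y: enter (2,3) at t=1.3148
    y: enter (2,4) at t=2.3501 ← occupied
  → r_2 = 2.3501
beam 3: φ=90°, α=165°
  dir = (cos 165°, sin 165°) = (-0.9659, 0.2588); from cell (2,1)
  next x-line at t=0.3209, next y-line at t=1.0432; Δt_x=1.0353, Δt_y=3.8637
    x: enter (1,1) at t=0.3209
    y: enter (1,2) at t=1.0432 ← occupied
  → r_3 = 1.0432

ranges = [2.8205, 2.3501, 1.0432]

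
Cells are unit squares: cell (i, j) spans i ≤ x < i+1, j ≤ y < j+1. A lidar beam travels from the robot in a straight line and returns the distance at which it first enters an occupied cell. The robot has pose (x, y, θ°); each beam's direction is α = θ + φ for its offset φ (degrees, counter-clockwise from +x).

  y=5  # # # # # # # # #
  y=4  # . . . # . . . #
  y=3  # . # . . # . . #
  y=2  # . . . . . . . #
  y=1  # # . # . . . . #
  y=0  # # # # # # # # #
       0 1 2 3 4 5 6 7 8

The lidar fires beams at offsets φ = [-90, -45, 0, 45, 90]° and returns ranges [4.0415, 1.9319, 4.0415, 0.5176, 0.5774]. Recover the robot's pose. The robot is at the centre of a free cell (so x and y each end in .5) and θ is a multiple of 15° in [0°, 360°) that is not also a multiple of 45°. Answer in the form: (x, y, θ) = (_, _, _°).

(x, y, θ) = (4.5, 1.5, 120°)

Candidates: 23 free-cell centres × 16 headings = 368 poses. Raycast each; keep the one whose scan matches to 4 dp.
  (6.5, 2.5, 210°): beam 1 = 1.0000 ≠ 4.0415 ✗
  (7.5, 2.5, 15°): beam 1 = 1.5529 ≠ 4.0415 ✗
  (6.5, 3.5, 120°): beam 1 = 1.7321 ≠ 4.0415 ✗
  (7.5, 3.5, 240°): beam 1 = 2.8868 ≠ 4.0415 ✗
  …
  (4.5, 1.5, 120°): r_1=4.0415, r_2=1.9319, r_3=4.0415, r_4=0.5176, r_5=0.5774 — all match ✓
Unique over the lattice → pose = (4.5, 1.5, 120°).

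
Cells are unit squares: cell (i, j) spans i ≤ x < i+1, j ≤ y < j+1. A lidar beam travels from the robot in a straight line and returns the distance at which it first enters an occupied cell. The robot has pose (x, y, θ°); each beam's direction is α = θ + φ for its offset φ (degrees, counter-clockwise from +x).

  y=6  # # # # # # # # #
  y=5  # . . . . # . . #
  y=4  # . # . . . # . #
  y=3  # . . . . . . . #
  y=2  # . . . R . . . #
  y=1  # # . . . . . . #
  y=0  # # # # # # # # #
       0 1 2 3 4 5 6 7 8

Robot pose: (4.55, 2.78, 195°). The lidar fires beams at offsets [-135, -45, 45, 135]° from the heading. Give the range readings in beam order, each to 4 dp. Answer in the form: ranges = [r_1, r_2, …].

beam 1: φ=-135°, α=60°
  d=(0.5000,0.8660)  start (4,2)  tX=0.9000 tY=0.2540  stride 1/|dx|=2.0000 1/|dy|=1.1547
    cross y-line → (4,3), t=0.2540
    cross x-line → (5,3), t=0.9000
    cross y-line → (5,4), t=1.4087
    cross y-line → (5,5), t=2.5634 (wall)
  → r_1 = 2.5634
beam 2: φ=-45°, α=150°
  d=(-0.8660,0.5000)  start (4,2)  tX=0.6351 tY=0.4400  stride 1/|dx|=1.1547 1/|dy|=2.0000
    cross y-line → (4,3), t=0.4400
    cross x-line → (3,3), t=0.6351
    cross x-line → (2,3), t=1.7898
    cross y-line → (2,4), t=2.4400 (wall)
  → r_2 = 2.4400
beam 3: φ=45°, α=240°
  d=(-0.5000,-0.8660)  start (4,2)  tX=1.1000 tY=0.9007  stride 1/|dx|=2.0000 1/|dy|=1.1547
    cross y-line → (4,1), t=0.9007
    cross x-line → (3,1), t=1.1000
    cross y-line → (3,0), t=2.0554 (wall)
  → r_3 = 2.0554
beam 4: φ=135°, α=330°
  d=(0.8660,-0.5000)  start (4,2)  tX=0.5196 tY=1.5600  stride 1/|dx|=1.1547 1/|dy|=2.0000
    cross x-line → (5,2), t=0.5196
    cross y-line → (5,1), t=1.5600
    cross x-line → (6,1), t=1.6743
    cross x-line → (7,1), t=2.8290
    cross y-line → (7,0), t=3.5600 (wall)
  → r_4 = 3.5600

ranges = [2.5634, 2.4400, 2.0554, 3.5600]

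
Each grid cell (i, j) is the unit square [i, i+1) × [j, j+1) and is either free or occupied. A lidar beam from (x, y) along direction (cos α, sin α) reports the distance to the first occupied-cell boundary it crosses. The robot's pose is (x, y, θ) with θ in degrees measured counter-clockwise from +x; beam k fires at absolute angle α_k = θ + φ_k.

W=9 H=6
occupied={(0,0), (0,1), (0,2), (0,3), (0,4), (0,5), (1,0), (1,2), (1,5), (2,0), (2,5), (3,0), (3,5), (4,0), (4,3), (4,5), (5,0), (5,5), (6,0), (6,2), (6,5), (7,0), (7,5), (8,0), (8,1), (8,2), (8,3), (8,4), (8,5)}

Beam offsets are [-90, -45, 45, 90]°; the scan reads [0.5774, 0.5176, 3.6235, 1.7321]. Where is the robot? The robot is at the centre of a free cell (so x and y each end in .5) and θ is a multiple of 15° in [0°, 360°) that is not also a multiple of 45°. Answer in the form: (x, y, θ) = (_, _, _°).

Enumerate (i+0.5, j+0.5, θ) over the 25 free cells and 16 admissible headings. For each, cast all 4 beams and compare to the given ranges.
  (3.5, 1.5, 210°): beam 1 = 4.0415 ≠ 0.5774 ✗
  (3.5, 2.5, 105°): beam 1 = 4.6587 ≠ 0.5774 ✗
  (4.5, 4.5, 285°): beam 1 = 3.6235 ≠ 0.5774 ✗
  (5.5, 4.5, 240°): beam 1 = 1.0000 ≠ 0.5774 ✗
  …
  (4.5, 2.5, 150°): r_1=0.5774, r_2=0.5176, r_3=3.6235, r_4=1.7321 — all match ✓
Unique over the lattice → pose = (4.5, 2.5, 150°).

(x, y, θ) = (4.5, 2.5, 150°)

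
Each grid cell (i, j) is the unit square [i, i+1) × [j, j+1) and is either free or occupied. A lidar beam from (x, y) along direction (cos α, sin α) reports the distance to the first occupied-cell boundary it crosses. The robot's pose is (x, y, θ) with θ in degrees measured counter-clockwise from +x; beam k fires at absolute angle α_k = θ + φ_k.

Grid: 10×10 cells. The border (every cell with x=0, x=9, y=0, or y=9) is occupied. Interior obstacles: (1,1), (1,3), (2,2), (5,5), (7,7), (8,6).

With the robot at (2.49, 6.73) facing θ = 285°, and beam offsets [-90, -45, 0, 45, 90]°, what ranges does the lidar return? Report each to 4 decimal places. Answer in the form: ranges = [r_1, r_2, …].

beam 1: φ=-90°, α=195°
  dir = (cos 195°, sin 195°) = (-0.9659, -0.2588); from cell (2,6)
  next x-line at t=0.5073, next y-line at t=2.8205; Δt_x=1.0353, Δt_y=3.8637
    x: enter (1,6) at t=0.5073
    x: enter (0,6) at t=1.5426 ← occupied
  → r_1 = 1.5426
beam 2: φ=-45°, α=240°
  dir = (cos 240°, sin 240°) = (-0.5000, -0.8660); from cell (2,6)
  next x-line at t=0.9800, next y-line at t=0.8429; Δt_x=2.0000, Δt_y=1.1547
    y: enter (2,5) at t=0.8429
    x: enter (1,5) at t=0.9800
    y: enter (1,4) at t=1.9976
    x: enter (0,4) at t=2.9800 ← occupied
  → r_2 = 2.9800
beam 3: φ=0°, α=285°
  dir = (cos 285°, sin 285°) = (0.2588, -0.9659); from cell (2,6)
  next x-line at t=1.9705, next y-line at t=0.7558; Δt_x=3.8637, Δt_y=1.0353
    y: enter (2,5) at t=0.7558
    y: enter (2,4) at t=1.7910
    x: enter (3,4) at t=1.9705
    y: enter (3,3) at t=2.8263
    y: enter (3,2) at t=3.8616
    y: enter (3,1) at t=4.8969
    x: enter (4,1) at t=5.8342
    y: enter (4,0) at t=5.9321 ← occupied
  → r_3 = 5.9321
beam 4: φ=45°, α=330°
  dir = (cos 330°, sin 330°) = (0.8660, -0.5000); from cell (2,6)
  next x-line at t=0.5889, next y-line at t=1.4600; Δt_x=1.1547, Δt_y=2.0000
    x: enter (3,6) at t=0.5889
    y: enter (3,5) at t=1.4600
    x: enter (4,5) at t=1.7436
    x: enter (5,5) at t=2.8983 ← occupied
  → r_4 = 2.8983
beam 5: φ=90°, α=15°
  dir = (cos 15°, sin 15°) = (0.9659, 0.2588); from cell (2,6)
  next x-line at t=0.5280, next y-line at t=1.0432; Δt_x=1.0353, Δt_y=3.8637
    x: enter (3,6) at t=0.5280
    y: enter (3,7) at t=1.0432
    x: enter (4,7) at t=1.5633
    x: enter (5,7) at t=2.5985
    x: enter (6,7) at t=3.6338
    x: enter (7,7) at t=4.6691 ← occupied
  → r_5 = 4.6691

ranges = [1.5426, 2.9800, 5.9321, 2.8983, 4.6691]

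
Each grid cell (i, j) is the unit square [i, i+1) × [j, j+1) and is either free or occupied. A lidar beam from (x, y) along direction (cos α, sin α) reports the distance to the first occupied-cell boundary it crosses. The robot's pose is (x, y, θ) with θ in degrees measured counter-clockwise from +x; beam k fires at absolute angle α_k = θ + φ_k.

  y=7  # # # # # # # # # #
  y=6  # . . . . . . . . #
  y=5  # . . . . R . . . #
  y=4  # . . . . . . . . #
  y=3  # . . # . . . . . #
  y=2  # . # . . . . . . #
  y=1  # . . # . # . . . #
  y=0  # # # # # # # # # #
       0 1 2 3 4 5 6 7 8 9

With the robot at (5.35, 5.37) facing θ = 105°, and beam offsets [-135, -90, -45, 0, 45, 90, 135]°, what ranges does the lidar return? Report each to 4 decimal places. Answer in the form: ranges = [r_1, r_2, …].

ranges = [4.2147, 3.7788, 1.8822, 1.6875, 3.2600, 4.5035, 2.7000]

beam 1: φ=-135°, α=330°
  direction (0.8660, -0.5000); cell (5,5); t to first gridline: x 0.7506, y 0.7400 (then +1.1547 / +2.0000)
    (5,4) via y @ 0.7400
    (6,4) via x @ 0.7506
    (7,4) via x @ 1.9053
    (7,3) via y @ 2.7400
    (8,3) via x @ 3.0600
    (9,3) via x @ 4.2147  # hit
  → r_1 = 4.2147
beam 2: φ=-90°, α=15°
  direction (0.9659, 0.2588); cell (5,5); t to first gridline: x 0.6729, y 2.4341 (then +1.0353 / +3.8637)
    (6,5) via x @ 0.6729
    (7,5) via x @ 1.7082
    (7,6) via y @ 2.4341
    (8,6) via x @ 2.7435
    (9,6) via x @ 3.7788  # hit
  → r_2 = 3.7788
beam 3: φ=-45°, α=60°
  direction (0.5000, 0.8660); cell (5,5); t to first gridline: x 1.3000, y 0.7275 (then +2.0000 / +1.1547)
    (5,6) via y @ 0.7275
    (6,6) via x @ 1.3000
    (6,7) via y @ 1.8822  # hit
  → r_3 = 1.8822
beam 4: φ=0°, α=105°
  direction (-0.2588, 0.9659); cell (5,5); t to first gridline: x 1.3523, y 0.6522 (then +3.8637 / +1.0353)
    (5,6) via y @ 0.6522
    (4,6) via x @ 1.3523
    (4,7) via y @ 1.6875  # hit
  → r_4 = 1.6875
beam 5: φ=45°, α=150°
  direction (-0.8660, 0.5000); cell (5,5); t to first gridline: x 0.4041, y 1.2600 (then +1.1547 / +2.0000)
    (4,5) via x @ 0.4041
    (4,6) via y @ 1.2600
    (3,6) via x @ 1.5588
    (2,6) via x @ 2.7135
    (2,7) via y @ 3.2600  # hit
  → r_5 = 3.2600
beam 6: φ=90°, α=195°
  direction (-0.9659, -0.2588); cell (5,5); t to first gridline: x 0.3623, y 1.4296 (then +1.0353 / +3.8637)
    (4,5) via x @ 0.3623
    (3,5) via x @ 1.3976
    (3,4) via y @ 1.4296
    (2,4) via x @ 2.4329
    (1,4) via x @ 3.4682
    (0,4) via x @ 4.5035  # hit
  → r_6 = 4.5035
beam 7: φ=135°, α=240°
  direction (-0.5000, -0.8660); cell (5,5); t to first gridline: x 0.7000, y 0.4272 (then +2.0000 / +1.1547)
    (5,4) via y @ 0.4272
    (4,4) via x @ 0.7000
    (4,3) via y @ 1.5819
    (3,3) via x @ 2.7000  # hit
  → r_7 = 2.7000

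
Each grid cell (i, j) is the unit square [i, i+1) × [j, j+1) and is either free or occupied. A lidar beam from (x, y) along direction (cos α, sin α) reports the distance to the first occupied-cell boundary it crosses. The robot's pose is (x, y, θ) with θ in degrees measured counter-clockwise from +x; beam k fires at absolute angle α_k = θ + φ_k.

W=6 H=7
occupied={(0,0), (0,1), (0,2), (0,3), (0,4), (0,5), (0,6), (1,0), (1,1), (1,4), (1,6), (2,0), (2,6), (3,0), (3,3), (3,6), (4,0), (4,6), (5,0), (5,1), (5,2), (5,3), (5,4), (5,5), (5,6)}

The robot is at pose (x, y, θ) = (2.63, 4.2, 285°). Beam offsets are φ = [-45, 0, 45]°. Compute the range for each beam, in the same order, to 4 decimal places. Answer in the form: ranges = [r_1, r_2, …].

beam 1: φ=-45°, α=240°
  d=(-0.5000,-0.8660)  start (2,4)  tX=1.2600 tY=0.2309  stride 1/|dx|=2.0000 1/|dy|=1.1547
    cross y-line → (2,3), t=0.2309
    cross x-line → (1,3), t=1.2600
    cross y-line → (1,2), t=1.3856
    cross y-line → (1,1), t=2.5403 (wall)
  → r_1 = 2.5403
beam 2: φ=0°, α=285°
  d=(0.2588,-0.9659)  start (2,4)  tX=1.4296 tY=0.2071  stride 1/|dx|=3.8637 1/|dy|=1.0353
    cross y-line → (2,3), t=0.2071
    cross y-line → (2,2), t=1.2423
    cross x-line → (3,2), t=1.4296
    cross y-line → (3,1), t=2.2776
    cross y-line → (3,0), t=3.3129 (wall)
  → r_2 = 3.3129
beam 3: φ=45°, α=330°
  d=(0.8660,-0.5000)  start (2,4)  tX=0.4272 tY=0.4000  stride 1/|dx|=1.1547 1/|dy|=2.0000
    cross y-line → (2,3), t=0.4000
    cross x-line → (3,3), t=0.4272 (wall)
  → r_3 = 0.4272

ranges = [2.5403, 3.3129, 0.4272]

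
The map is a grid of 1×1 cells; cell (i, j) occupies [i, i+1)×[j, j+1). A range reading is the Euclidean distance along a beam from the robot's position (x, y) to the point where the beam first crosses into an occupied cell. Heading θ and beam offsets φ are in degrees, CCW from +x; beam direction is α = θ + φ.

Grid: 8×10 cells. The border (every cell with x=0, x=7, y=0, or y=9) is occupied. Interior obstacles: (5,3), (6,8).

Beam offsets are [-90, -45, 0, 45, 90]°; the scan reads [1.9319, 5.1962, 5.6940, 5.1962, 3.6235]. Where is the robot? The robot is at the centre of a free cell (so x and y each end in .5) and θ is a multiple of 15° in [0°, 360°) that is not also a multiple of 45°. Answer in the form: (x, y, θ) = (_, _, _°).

(x, y, θ) = (1.5, 5.5, 345°)

The pose lattice has 46·16 = 736 candidates. Test each by forward raycasting.
  (2.5, 5.5, 195°): beam 1 = 3.6235 ≠ 1.9319 ✗
  (5.5, 2.5, 120°): beam 1 = 1.7321 ≠ 1.9319 ✗
  (2.5, 6.5, 300°): beam 1 = 1.7321 ≠ 1.9319 ✗
  (3.5, 4.5, 75°): beam 2 = 4.0415 ≠ 5.1962 ✗
  (6.5, 2.5, 150°): beam 1 = 1.0000 ≠ 1.9319 ✗
  …
  (1.5, 5.5, 345°): r_1=1.9319, r_2=5.1962, r_3=5.6940, r_4=5.1962, r_5=3.6235 — all match ✓
Unique over the lattice → pose = (1.5, 5.5, 345°).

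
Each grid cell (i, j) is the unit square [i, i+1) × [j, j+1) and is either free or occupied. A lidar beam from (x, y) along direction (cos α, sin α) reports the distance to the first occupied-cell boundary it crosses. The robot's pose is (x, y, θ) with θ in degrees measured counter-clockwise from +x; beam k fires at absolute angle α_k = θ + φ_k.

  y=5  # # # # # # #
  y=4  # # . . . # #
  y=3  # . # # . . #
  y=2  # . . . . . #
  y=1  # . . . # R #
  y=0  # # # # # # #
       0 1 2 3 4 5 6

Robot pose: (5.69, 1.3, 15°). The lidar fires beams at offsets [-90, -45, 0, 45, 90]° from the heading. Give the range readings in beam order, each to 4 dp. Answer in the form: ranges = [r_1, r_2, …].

ranges = [0.3106, 0.3580, 0.3209, 0.6200, 3.8305]

beam 1: φ=-90°, α=285°
  d=(0.2588,-0.9659)  start (5,1)  tX=1.1977 tY=0.3106  stride 1/|dx|=3.8637 1/|dy|=1.0353
    cross y-line → (5,0), t=0.3106 (wall)
  → r_1 = 0.3106
beam 2: φ=-45°, α=330°
  d=(0.8660,-0.5000)  start (5,1)  tX=0.3580 tY=0.6000  stride 1/|dx|=1.1547 1/|dy|=2.0000
    cross x-line → (6,1), t=0.3580 (wall)
  → r_2 = 0.3580
beam 3: φ=0°, α=15°
  d=(0.9659,0.2588)  start (5,1)  tX=0.3209 tY=2.7046  stride 1/|dx|=1.0353 1/|dy|=3.8637
    cross x-line → (6,1), t=0.3209 (wall)
  → r_3 = 0.3209
beam 4: φ=45°, α=60°
  d=(0.5000,0.8660)  start (5,1)  tX=0.6200 tY=0.8083  stride 1/|dx|=2.0000 1/|dy|=1.1547
    cross x-line → (6,1), t=0.6200 (wall)
  → r_4 = 0.6200
beam 5: φ=90°, α=105°
  d=(-0.2588,0.9659)  start (5,1)  tX=2.6660 tY=0.7247  stride 1/|dx|=3.8637 1/|dy|=1.0353
    cross y-line → (5,2), t=0.7247
    cross y-line → (5,3), t=1.7600
    cross x-line → (4,3), t=2.6660
    cross y-line → (4,4), t=2.7952
    cross y-line → (4,5), t=3.8305 (wall)
  → r_5 = 3.8305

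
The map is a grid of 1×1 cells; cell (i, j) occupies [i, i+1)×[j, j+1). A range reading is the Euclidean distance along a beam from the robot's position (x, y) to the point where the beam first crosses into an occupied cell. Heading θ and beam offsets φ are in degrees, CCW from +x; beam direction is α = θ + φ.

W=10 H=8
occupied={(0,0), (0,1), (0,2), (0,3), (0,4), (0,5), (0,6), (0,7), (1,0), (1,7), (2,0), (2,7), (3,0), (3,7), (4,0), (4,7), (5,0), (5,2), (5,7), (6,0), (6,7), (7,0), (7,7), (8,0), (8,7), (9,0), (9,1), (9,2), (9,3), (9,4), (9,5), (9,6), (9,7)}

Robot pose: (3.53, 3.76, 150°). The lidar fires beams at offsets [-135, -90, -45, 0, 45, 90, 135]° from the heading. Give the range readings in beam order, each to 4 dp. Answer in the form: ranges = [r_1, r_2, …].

beam 1: φ=-135°, α=15°
  direction (0.9659, 0.2588); cell (3,3); t to first gridline: x 0.4866, y 0.9273 (then +1.0353 / +3.8637)
    (4,3) via x @ 0.4866
    (4,4) via y @ 0.9273
    (5,4) via x @ 1.5219
    (6,4) via x @ 2.5571
    (7,4) via x @ 3.5924
    (8,4) via x @ 4.6277
    (8,5) via y @ 4.7910
    (9,5) via x @ 5.6630  # hit
  → r_1 = 5.6630
beam 2: φ=-90°, α=60°
  direction (0.5000, 0.8660); cell (3,3); t to first gridline: x 0.9400, y 0.2771 (then +2.0000 / +1.1547)
    (3,4) via y @ 0.2771
    (4,4) via x @ 0.9400
    (4,5) via y @ 1.4318
    (4,6) via y @ 2.5865
    (5,6) via x @ 2.9400
    (5,7) via y @ 3.7412  # hit
  → r_2 = 3.7412
beam 3: φ=-45°, α=105°
  direction (-0.2588, 0.9659); cell (3,3); t to first gridline: x 2.0478, y 0.2485 (then +3.8637 / +1.0353)
    (3,4) via y @ 0.2485
    (3,5) via y @ 1.2837
    (2,5) via x @ 2.0478
    (2,6) via y @ 2.3190
    (2,7) via y @ 3.3543  # hit
  → r_3 = 3.3543
beam 4: φ=0°, α=150°
  direction (-0.8660, 0.5000); cell (3,3); t to first gridline: x 0.6120, y 0.4800 (then +1.1547 / +2.0000)
    (3,4) via y @ 0.4800
    (2,4) via x @ 0.6120
    (1,4) via x @ 1.7667
    (1,5) via y @ 2.4800
    (0,5) via x @ 2.9214  # hit
  → r_4 = 2.9214
beam 5: φ=45°, α=195°
  direction (-0.9659, -0.2588); cell (3,3); t to first gridline: x 0.5487, y 2.9364 (then +1.0353 / +3.8637)
    (2,3) via x @ 0.5487
    (1,3) via x @ 1.5840
    (0,3) via x @ 2.6192  # hit
  → r_5 = 2.6192
beam 6: φ=90°, α=240°
  direction (-0.5000, -0.8660); cell (3,3); t to first gridline: x 1.0600, y 0.8776 (then +2.0000 / +1.1547)
    (3,2) via y @ 0.8776
    (2,2) via x @ 1.0600
    (2,1) via y @ 2.0323
    (1,1) via x @ 3.0600
    (1,0) via y @ 3.1870  # hit
  → r_6 = 3.1870
beam 7: φ=135°, α=285°
  direction (0.2588, -0.9659); cell (3,3); t to first gridline: x 1.8159, y 0.7868 (then +3.8637 / +1.0353)
    (3,2) via y @ 0.7868
    (4,2) via x @ 1.8159
    (4,1) via y @ 1.8221
    (4,0) via y @ 2.8574  # hit
  → r_7 = 2.8574

ranges = [5.6630, 3.7412, 3.3543, 2.9214, 2.6192, 3.1870, 2.8574]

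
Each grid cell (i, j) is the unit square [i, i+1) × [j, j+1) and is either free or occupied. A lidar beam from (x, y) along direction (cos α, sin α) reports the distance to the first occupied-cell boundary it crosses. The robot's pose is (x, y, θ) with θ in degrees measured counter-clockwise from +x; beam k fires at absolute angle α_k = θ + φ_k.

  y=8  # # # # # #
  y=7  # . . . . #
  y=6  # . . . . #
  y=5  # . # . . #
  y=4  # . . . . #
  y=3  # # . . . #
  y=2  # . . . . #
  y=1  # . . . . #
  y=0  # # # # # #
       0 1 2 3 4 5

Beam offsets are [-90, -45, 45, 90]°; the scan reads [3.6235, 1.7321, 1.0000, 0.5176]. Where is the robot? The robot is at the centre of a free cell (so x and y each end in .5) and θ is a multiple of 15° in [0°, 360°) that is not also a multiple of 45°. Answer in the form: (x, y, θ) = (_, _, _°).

Enumerate (i+0.5, j+0.5, θ) over the 26 free cells and 16 admissible headings. For each, cast all 4 beams and compare to the given ranges.
  (3.5, 2.5, 300°): beam 1 = 2.8868 ≠ 3.6235 ✗
  (3.5, 1.5, 345°): beam 1 = 0.5176 ≠ 3.6235 ✗
  (3.5, 7.5, 120°): beam 1 = 1.0000 ≠ 3.6235 ✗
  (2.5, 6.5, 300°): beam 1 = 1.7321 ≠ 3.6235 ✗
  …
  (4.5, 6.5, 255°): r_1=3.6235, r_2=1.7321, r_3=1.0000, r_4=0.5176 — all match ✓
Only this pose fits every beam.

(x, y, θ) = (4.5, 6.5, 255°)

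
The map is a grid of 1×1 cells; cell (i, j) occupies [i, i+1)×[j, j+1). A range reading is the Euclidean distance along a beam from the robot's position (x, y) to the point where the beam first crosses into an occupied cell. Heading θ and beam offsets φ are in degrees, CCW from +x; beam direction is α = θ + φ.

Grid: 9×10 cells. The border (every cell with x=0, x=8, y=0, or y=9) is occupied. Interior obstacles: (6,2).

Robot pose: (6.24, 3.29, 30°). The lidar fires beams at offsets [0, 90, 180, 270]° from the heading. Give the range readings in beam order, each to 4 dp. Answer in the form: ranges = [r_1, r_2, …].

beam 1: φ=0°, α=30°
  d=(0.8660,0.5000)  start (6,3)  tX=0.8776 tY=1.4200  stride 1/|dx|=1.1547 1/|dy|=2.0000
    cross x-line → (7,3), t=0.8776
    cross y-line → (7,4), t=1.4200
    cross x-line → (8,4), t=2.0323 (wall)
  → r_1 = 2.0323
beam 2: φ=90°, α=120°
  d=(-0.5000,0.8660)  start (6,3)  tX=0.4800 tY=0.8198  stride 1/|dx|=2.0000 1/|dy|=1.1547
    cross x-line → (5,3), t=0.4800
    cross y-line → (5,4), t=0.8198
    cross y-line → (5,5), t=1.9745
    cross x-line → (4,5), t=2.4800
    cross y-line → (4,6), t=3.1292
    cross y-line → (4,7), t=4.2839
    cross x-line → (3,7), t=4.4800
    cross y-line → (3,8), t=5.4386
    cross x-line → (2,8), t=6.4800
    cross y-line → (2,9), t=6.5933 (wall)
  → r_2 = 6.5933
beam 3: φ=180°, α=210°
  d=(-0.8660,-0.5000)  start (6,3)  tX=0.2771 tY=0.5800  stride 1/|dx|=1.1547 1/|dy|=2.0000
    cross x-line → (5,3), t=0.2771
    cross y-line → (5,2), t=0.5800
    cross x-line → (4,2), t=1.4318
    cross y-line → (4,1), t=2.5800
    cross x-line → (3,1), t=2.5865
    cross x-line → (2,1), t=3.7412
    cross y-line → (2,0), t=4.5800 (wall)
  → r_3 = 4.5800
beam 4: φ=270°, α=300°
  d=(0.5000,-0.8660)  start (6,3)  tX=1.5200 tY=0.3349  stride 1/|dx|=2.0000 1/|dy|=1.1547
    cross y-line → (6,2), t=0.3349 (wall)
  → r_4 = 0.3349

ranges = [2.0323, 6.5933, 4.5800, 0.3349]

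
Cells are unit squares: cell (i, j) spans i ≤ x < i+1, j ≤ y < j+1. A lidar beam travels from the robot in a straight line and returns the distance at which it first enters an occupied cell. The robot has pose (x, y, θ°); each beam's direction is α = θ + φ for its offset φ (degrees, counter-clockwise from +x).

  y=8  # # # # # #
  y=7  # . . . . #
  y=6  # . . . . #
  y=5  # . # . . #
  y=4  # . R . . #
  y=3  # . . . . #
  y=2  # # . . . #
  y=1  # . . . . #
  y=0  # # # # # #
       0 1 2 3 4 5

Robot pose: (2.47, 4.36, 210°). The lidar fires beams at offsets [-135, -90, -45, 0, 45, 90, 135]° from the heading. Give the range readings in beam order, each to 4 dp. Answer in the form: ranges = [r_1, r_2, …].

ranges = [0.6626, 0.7390, 1.5219, 1.6974, 1.8159, 3.8798, 2.6192]

beam 1: φ=-135°, α=75°
  dir = (cos 75°, sin 75°) = (0.2588, 0.9659); from cell (2,4)
  next x-line at t=2.0478, next y-line at t=0.6626; Δt_x=3.8637, Δt_y=1.0353
    y: enter (2,5) at t=0.6626 ← occupied
  → r_1 = 0.6626
beam 2: φ=-90°, α=120°
  dir = (cos 120°, sin 120°) = (-0.5000, 0.8660); from cell (2,4)
  next x-line at t=0.9400, next y-line at t=0.7390; Δt_x=2.0000, Δt_y=1.1547
    y: enter (2,5) at t=0.7390 ← occupied
  → r_2 = 0.7390
beam 3: φ=-45°, α=165°
  dir = (cos 165°, sin 165°) = (-0.9659, 0.2588); from cell (2,4)
  next x-line at t=0.4866, next y-line at t=2.4728; Δt_x=1.0353, Δt_y=3.8637
    x: enter (1,4) at t=0.4866
    x: enter (0,4) at t=1.5219 ← occupied
  → r_3 = 1.5219
beam 4: φ=0°, α=210°
  dir = (cos 210°, sin 210°) = (-0.8660, -0.5000); from cell (2,4)
  next x-line at t=0.5427, next y-line at t=0.7200; Δt_x=1.1547, Δt_y=2.0000
    x: enter (1,4) at t=0.5427
    y: enter (1,3) at t=0.7200
    x: enter (0,3) at t=1.6974 ← occupied
  → r_4 = 1.6974
beam 5: φ=45°, α=255°
  dir = (cos 255°, sin 255°) = (-0.2588, -0.9659); from cell (2,4)
  next x-line at t=1.8159, next y-line at t=0.3727; Δt_x=3.8637, Δt_y=1.0353
    y: enter (2,3) at t=0.3727
    y: enter (2,2) at t=1.4080
    x: enter (1,2) at t=1.8159 ← occupied
  → r_5 = 1.8159
beam 6: φ=90°, α=300°
  dir = (cos 300°, sin 300°) = (0.5000, -0.8660); from cell (2,4)
  next x-line at t=1.0600, next y-line at t=0.4157; Δt_x=2.0000, Δt_y=1.1547
    y: enter (2,3) at t=0.4157
    x: enter (3,3) at t=1.0600
    y: enter (3,2) at t=1.5704
    y: enter (3,1) at t=2.7251
    x: enter (4,1) at t=3.0600
    y: enter (4,0) at t=3.8798 ← occupied
  → r_6 = 3.8798
beam 7: φ=135°, α=345°
  dir = (cos 345°, sin 345°) = (0.9659, -0.2588); from cell (2,4)
  next x-line at t=0.5487, next y-line at t=1.3909; Δt_x=1.0353, Δt_y=3.8637
    x: enter (3,4) at t=0.5487
    y: enter (3,3) at t=1.3909
    x: enter (4,3) at t=1.5840
    x: enter (5,3) at t=2.6192 ← occupied
  → r_7 = 2.6192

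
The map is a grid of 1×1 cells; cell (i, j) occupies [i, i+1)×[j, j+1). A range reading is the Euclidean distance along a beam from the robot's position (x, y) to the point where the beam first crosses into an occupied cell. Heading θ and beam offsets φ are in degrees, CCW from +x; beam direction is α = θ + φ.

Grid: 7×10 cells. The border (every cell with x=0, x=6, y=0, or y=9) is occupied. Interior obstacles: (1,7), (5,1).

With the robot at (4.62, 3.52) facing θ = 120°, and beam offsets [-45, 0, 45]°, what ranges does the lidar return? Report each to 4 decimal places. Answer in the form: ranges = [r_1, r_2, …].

beam 1: φ=-45°, α=75°
  cosα=0.2588 sinα=0.9659 | (4,3) | tMaxX 1.4682 tMaxY 0.4969 | tΔX 3.8637 tΔY 1.0353
    t=0.4969 [y] (4,4)
    t=1.4682 [x] (5,4)
    t=1.5322 [y] (5,5)
    t=2.5675 [y] (5,6)
    t=3.6028 [y] (5,7)
    t=4.6380 [y] (5,8)
    t=5.3319 [x] (6,8) — stop
  → r_1 = 5.3319
beam 2: φ=0°, α=120°
  cosα=-0.5000 sinα=0.8660 | (4,3) | tMaxX 1.2400 tMaxY 0.5543 | tΔX 2.0000 tΔY 1.1547
    t=0.5543 [y] (4,4)
    t=1.2400 [x] (3,4)
    t=1.7090 [y] (3,5)
    t=2.8637 [y] (3,6)
    t=3.2400 [x] (2,6)
    t=4.0184 [y] (2,7)
    t=5.1731 [y] (2,8)
    t=5.2400 [x] (1,8)
    t=6.3278 [y] (1,9) — stop
  → r_2 = 6.3278
beam 3: φ=45°, α=165°
  cosα=-0.9659 sinα=0.2588 | (4,3) | tMaxX 0.6419 tMaxY 1.8546 | tΔX 1.0353 tΔY 3.8637
    t=0.6419 [x] (3,3)
    t=1.6771 [x] (2,3)
    t=1.8546 [y] (2,4)
    t=2.7124 [x] (1,4)
    t=3.7477 [x] (0,4) — stop
  → r_3 = 3.7477

ranges = [5.3319, 6.3278, 3.7477]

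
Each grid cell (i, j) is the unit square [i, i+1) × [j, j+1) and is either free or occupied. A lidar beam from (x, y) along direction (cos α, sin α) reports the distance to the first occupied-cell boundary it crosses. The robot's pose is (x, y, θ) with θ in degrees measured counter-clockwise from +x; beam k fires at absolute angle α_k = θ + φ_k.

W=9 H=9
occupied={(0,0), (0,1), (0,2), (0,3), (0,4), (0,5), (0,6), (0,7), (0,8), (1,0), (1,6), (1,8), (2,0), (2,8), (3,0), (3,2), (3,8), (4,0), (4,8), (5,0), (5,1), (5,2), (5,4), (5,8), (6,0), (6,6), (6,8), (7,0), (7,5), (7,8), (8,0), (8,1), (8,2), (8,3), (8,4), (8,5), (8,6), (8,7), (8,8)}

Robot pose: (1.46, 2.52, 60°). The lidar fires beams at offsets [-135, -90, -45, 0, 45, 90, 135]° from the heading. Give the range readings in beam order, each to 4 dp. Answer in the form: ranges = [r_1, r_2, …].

beam 1: φ=-135°, α=285°
  dir = (cos 285°, sin 285°) = (0.2588, -0.9659); from cell (1,2)
  next x-line at t=2.0864, next y-line at t=0.5383; Δt_x=3.8637, Δt_y=1.0353
    y: enter (1,1) at t=0.5383
    y: enter (1,0) at t=1.5736 ← occupied
  → r_1 = 1.5736
beam 2: φ=-90°, α=330°
  dir = (cos 330°, sin 330°) = (0.8660, -0.5000); from cell (1,2)
  next x-line at t=0.6235, next y-line at t=1.0400; Δt_x=1.1547, Δt_y=2.0000
    x: enter (2,2) at t=0.6235
    y: enter (2,1) at t=1.0400
    x: enter (3,1) at t=1.7782
    x: enter (4,1) at t=2.9329
    y: enter (4,0) at t=3.0400 ← occupied
  → r_2 = 3.0400
beam 3: φ=-45°, α=15°
  dir = (cos 15°, sin 15°) = (0.9659, 0.2588); from cell (1,2)
  next x-line at t=0.5590, next y-line at t=1.8546; Δt_x=1.0353, Δt_y=3.8637
    x: enter (2,2) at t=0.5590
    x: enter (3,2) at t=1.5943 ← occupied
  → r_3 = 1.5943
beam 4: φ=0°, α=60°
  dir = (cos 60°, sin 60°) = (0.5000, 0.8660); from cell (1,2)
  next x-line at t=1.0800, next y-line at t=0.5543; Δt_x=2.0000, Δt_y=1.1547
    y: enter (1,3) at t=0.5543
    x: enter (2,3) at t=1.0800
    y: enter (2,4) at t=1.7090
    y: enter (2,5) at t=2.8637
    x: enter (3,5) at t=3.0800
    y: enter (3,6) at t=4.0184
    x: enter (4,6) at t=5.0800
    y: enter (4,7) at t=5.1731
    y: enter (4,8) at t=6.3278 ← occupied
  → r_4 = 6.3278
beam 5: φ=45°, α=105°
  dir = (cos 105°, sin 105°) = (-0.2588, 0.9659); from cell (1,2)
  next x-line at t=1.7773, next y-line at t=0.4969; Δt_x=3.8637, Δt_y=1.0353
    y: enter (1,3) at t=0.4969
    y: enter (1,4) at t=1.5322
    x: enter (0,4) at t=1.7773 ← occupied
  → r_5 = 1.7773
beam 6: φ=90°, α=150°
  dir = (cos 150°, sin 150°) = (-0.8660, 0.5000); from cell (1,2)
  next x-line at t=0.5312, next y-line at t=0.9600; Δt_x=1.1547, Δt_y=2.0000
    x: enter (0,2) at t=0.5312 ← occupied
  → r_6 = 0.5312
beam 7: φ=135°, α=195°
  dir = (cos 195°, sin 195°) = (-0.9659, -0.2588); from cell (1,2)
  next x-line at t=0.4762, next y-line at t=2.0091; Δt_x=1.0353, Δt_y=3.8637
    x: enter (0,2) at t=0.4762 ← occupied
  → r_7 = 0.4762

ranges = [1.5736, 3.0400, 1.5943, 6.3278, 1.7773, 0.5312, 0.4762]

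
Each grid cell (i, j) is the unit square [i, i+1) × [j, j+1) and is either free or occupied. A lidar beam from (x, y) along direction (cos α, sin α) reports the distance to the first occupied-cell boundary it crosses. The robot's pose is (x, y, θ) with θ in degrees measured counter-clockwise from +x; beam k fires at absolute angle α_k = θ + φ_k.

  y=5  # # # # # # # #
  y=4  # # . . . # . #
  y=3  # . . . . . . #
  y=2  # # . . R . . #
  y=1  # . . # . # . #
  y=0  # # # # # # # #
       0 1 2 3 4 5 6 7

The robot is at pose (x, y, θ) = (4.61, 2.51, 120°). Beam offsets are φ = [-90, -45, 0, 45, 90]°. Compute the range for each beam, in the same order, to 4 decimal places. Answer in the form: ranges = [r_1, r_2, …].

beam 1: φ=-90°, α=30°
  direction (0.8660, 0.5000); cell (4,2); t to first gridline: x 0.4503, y 0.9800 (then +1.1547 / +2.0000)
    (5,2) via x @ 0.4503
    (5,3) via y @ 0.9800
    (6,3) via x @ 1.6050
    (7,3) via x @ 2.7597  # hit
  → r_1 = 2.7597
beam 2: φ=-45°, α=75°
  direction (0.2588, 0.9659); cell (4,2); t to first gridline: x 1.5068, y 0.5073 (then +3.8637 / +1.0353)
    (4,3) via y @ 0.5073
    (5,3) via x @ 1.5068
    (5,4) via y @ 1.5426  # hit
  → r_2 = 1.5426
beam 3: φ=0°, α=120°
  direction (-0.5000, 0.8660); cell (4,2); t to first gridline: x 1.2200, y 0.5658 (then +2.0000 / +1.1547)
    (4,3) via y @ 0.5658
    (3,3) via x @ 1.2200
    (3,4) via y @ 1.7205
    (3,5) via y @ 2.8752  # hit
  → r_3 = 2.8752
beam 4: φ=45°, α=165°
  direction (-0.9659, 0.2588); cell (4,2); t to first gridline: x 0.6315, y 1.8932 (then +1.0353 / +3.8637)
    (3,2) via x @ 0.6315
    (2,2) via x @ 1.6668
    (2,3) via y @ 1.8932
    (1,3) via x @ 2.7021
    (0,3) via x @ 3.7373  # hit
  → r_4 = 3.7373
beam 5: φ=90°, α=210°
  direction (-0.8660, -0.5000); cell (4,2); t to first gridline: x 0.7044, y 1.0200 (then +1.1547 / +2.0000)
    (3,2) via x @ 0.7044
    (3,1) via y @ 1.0200  # hit
  → r_5 = 1.0200

ranges = [2.7597, 1.5426, 2.8752, 3.7373, 1.0200]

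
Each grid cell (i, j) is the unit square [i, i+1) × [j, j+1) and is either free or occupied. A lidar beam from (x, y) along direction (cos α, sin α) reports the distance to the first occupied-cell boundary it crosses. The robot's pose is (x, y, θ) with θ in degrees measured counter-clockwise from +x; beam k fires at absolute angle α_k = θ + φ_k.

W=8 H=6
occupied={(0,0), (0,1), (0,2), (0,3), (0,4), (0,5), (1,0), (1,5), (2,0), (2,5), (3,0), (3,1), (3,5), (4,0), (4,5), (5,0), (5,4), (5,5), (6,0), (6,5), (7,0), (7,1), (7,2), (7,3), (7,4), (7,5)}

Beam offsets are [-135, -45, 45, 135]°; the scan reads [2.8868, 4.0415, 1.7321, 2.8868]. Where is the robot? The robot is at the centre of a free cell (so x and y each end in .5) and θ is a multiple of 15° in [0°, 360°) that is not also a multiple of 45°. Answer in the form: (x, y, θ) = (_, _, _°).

(x, y, θ) = (3.5, 3.5, 15°)

The pose lattice has 22·16 = 352 candidates. Test each by forward raycasting.
  (2.5, 2.5, 60°): beam 1 = 1.5529 ≠ 2.8868 ✗
  (4.5, 4.5, 15°): beam 2 = 0.5774 ≠ 4.0415 ✗
  (6.5, 2.5, 330°): beam 1 = 2.5882 ≠ 2.8868 ✗
  (6.5, 2.5, 60°): beam 1 = 1.5529 ≠ 2.8868 ✗
  …
  (3.5, 3.5, 15°): r_1=2.8868, r_2=4.0415, r_3=1.7321, r_4=2.8868 — all match ✓
Unique over the lattice → pose = (3.5, 3.5, 15°).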